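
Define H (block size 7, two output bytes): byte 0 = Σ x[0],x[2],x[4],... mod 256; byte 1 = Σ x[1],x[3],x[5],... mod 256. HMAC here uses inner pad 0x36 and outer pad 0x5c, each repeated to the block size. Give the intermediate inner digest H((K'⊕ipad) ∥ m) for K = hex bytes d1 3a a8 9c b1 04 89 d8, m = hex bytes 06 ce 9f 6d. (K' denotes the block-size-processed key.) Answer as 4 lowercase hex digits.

Key hex bytes d1 3a a8 9c b1 04 89 d8 is 8 bytes > B = 7, so hash it first: H(key) = b3 b2, then zero-pad to 7 bytes: K' = b3 b2 00 00 00 00 00.
K' ⊕ ipad = 85 84 36 36 36 36 36.
Inner input = 85 84 36 36 36 36 36 ∥ 06 ce 9f 6d.
Inner hash: even-index sum = 610 mod 256 = 98; odd-index sum = 405 mod 256 = 149 → 62 95.

6295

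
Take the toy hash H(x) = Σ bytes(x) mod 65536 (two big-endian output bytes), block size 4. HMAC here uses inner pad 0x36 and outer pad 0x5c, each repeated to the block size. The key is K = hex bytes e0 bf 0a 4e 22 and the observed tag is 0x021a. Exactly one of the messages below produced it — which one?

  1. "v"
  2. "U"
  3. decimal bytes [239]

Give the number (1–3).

Key hex bytes e0 bf 0a 4e 22 is 5 bytes > B = 4, so hash it first: H(key) = 02 19, then zero-pad to 4 bytes: K' = 02 19 00 00.
K' ⊕ ipad = 34 2f 36 36; K' ⊕ opad = 5e 45 5c 5c.
m1: inner = H(34 2f 36 36 76) = 01 45; tag = H(5e 45 5c 5c 01 45) = 01a1
m2: inner = H(34 2f 36 36 55) = 01 24; tag = H(5e 45 5c 5c 01 24) = 0180
m3: inner = H(34 2f 36 36 ef) = 01 be; tag = H(5e 45 5c 5c 01 be) = 021a ← matches

3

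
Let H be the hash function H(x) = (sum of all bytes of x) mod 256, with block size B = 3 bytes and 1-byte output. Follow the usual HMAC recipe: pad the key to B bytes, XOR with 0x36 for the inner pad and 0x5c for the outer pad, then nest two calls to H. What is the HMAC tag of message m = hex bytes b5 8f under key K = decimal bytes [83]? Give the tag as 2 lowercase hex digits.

Key decimal bytes [83] = 53 is 1 byte ≤ B = 3; zero-pad to 3 bytes: K' = 53 00 00.
K' ⊕ ipad = 65 36 36.  K' ⊕ opad = 0f 5c 5c.
Inner input = (K'⊕ipad) ∥ m = 65 36 36 ∥ b5 8f.
Inner hash: sum = 101+54+54+181+143 = 533; mod 256 = 21 → 15.
Outer input = (K'⊕opad) ∥ inner = 0f 5c 5c ∥ 15.
Outer hash (tag): sum = 15+92+92+21 = 220 → dc.

dc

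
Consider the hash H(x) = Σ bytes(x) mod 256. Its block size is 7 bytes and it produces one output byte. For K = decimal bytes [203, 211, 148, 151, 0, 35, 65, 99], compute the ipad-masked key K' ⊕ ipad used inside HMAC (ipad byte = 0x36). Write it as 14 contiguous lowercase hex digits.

Key decimal bytes [203, 211, 148, 151, 0, 35, 65, 99] = cb d3 94 97 00 23 41 63 is 8 bytes > B = 7, so hash it first: H(key) = 90, then zero-pad to 7 bytes: K' = 90 00 00 00 00 00 00.
XOR each byte with 0x36: 90⊕36=a6, 00⊕36=36, 00⊕36=36, 00⊕36=36, 00⊕36=36, 00⊕36=36, 00⊕36=36.

a6363636363636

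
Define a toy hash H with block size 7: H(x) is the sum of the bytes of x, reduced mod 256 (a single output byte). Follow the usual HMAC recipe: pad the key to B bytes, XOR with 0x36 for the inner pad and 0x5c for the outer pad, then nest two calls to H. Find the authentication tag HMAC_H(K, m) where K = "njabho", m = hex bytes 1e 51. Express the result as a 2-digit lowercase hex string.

Key "njabho" = 6e 6a 61 62 68 6f is 6 bytes ≤ B = 7; zero-pad to 7 bytes: K' = 6e 6a 61 62 68 6f 00.
K' ⊕ ipad = 58 5c 57 54 5e 59 36.  K' ⊕ opad = 32 36 3d 3e 34 33 5c.
Inner input = (K'⊕ipad) ∥ m = 58 5c 57 54 5e 59 36 ∥ 1e 51.
Inner hash: sum = 88+92+87+84+94+89+54+30+81 = 699; mod 256 = 187 → bb.
Outer input = (K'⊕opad) ∥ inner = 32 36 3d 3e 34 33 5c ∥ bb.
Outer hash (tag): sum = 50+54+61+62+52+51+92+187 = 609; mod 256 = 97 → 61.

61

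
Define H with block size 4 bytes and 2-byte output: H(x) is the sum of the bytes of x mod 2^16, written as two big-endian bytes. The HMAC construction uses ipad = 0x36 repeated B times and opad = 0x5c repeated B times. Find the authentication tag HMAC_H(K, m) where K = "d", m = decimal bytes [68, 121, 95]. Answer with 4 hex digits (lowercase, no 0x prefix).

Key "d" = 64 is 1 byte ≤ B = 4; zero-pad to 4 bytes: K' = 64 00 00 00.
K' ⊕ ipad = 52 36 36 36.  K' ⊕ opad = 38 5c 5c 5c.
Inner input = (K'⊕ipad) ∥ m = 52 36 36 36 ∥ 44 79 5f.
Inner hash: sum = 82+54+54+54+68+121+95 = 528 → 02 10.
Outer input = (K'⊕opad) ∥ inner = 38 5c 5c 5c ∥ 02 10.
Outer hash (tag): sum = 56+92+92+92+2+16 = 350 → 01 5e.

015e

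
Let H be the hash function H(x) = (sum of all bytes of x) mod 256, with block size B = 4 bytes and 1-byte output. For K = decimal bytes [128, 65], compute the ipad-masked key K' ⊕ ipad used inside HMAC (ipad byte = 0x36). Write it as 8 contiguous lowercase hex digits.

b6773636

Key decimal bytes [128, 65] = 80 41 is 2 bytes ≤ B = 4; zero-pad to 4 bytes: K' = 80 41 00 00.
XOR each byte with 0x36: 80⊕36=b6, 41⊕36=77, 00⊕36=36, 00⊕36=36.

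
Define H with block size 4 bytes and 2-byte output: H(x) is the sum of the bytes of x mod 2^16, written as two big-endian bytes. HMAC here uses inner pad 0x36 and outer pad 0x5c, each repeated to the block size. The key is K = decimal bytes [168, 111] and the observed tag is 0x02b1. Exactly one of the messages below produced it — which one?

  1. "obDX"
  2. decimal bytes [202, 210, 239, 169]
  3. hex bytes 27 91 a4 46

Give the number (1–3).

Key decimal bytes [168, 111] = a8 6f is 2 bytes ≤ B = 4; zero-pad to 4 bytes: K' = a8 6f 00 00.
K' ⊕ ipad = 9e 59 36 36; K' ⊕ opad = f4 33 5c 5c.
m1: inner = H(9e 59 36 36 6f 62 44 58) = 02 d0; tag = H(f4 33 5c 5c 02 d0) = 02b1 ← matches
m2: inner = H(9e 59 36 36 ca d2 ef a9) = 04 97; tag = H(f4 33 5c 5c 04 97) = 027a
m3: inner = H(9e 59 36 36 27 91 a4 46) = 03 05; tag = H(f4 33 5c 5c 03 05) = 01e7

1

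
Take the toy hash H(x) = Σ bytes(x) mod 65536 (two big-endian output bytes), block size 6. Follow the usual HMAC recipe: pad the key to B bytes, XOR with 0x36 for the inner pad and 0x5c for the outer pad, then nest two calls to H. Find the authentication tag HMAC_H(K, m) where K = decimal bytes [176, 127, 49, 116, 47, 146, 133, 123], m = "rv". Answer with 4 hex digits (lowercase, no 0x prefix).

0332

Key decimal bytes [176, 127, 49, 116, 47, 146, 133, 123] = b0 7f 31 74 2f 92 85 7b is 8 bytes > B = 6, so hash it first: H(key) = 03 95, then zero-pad to 6 bytes: K' = 03 95 00 00 00 00.
K' ⊕ ipad = 35 a3 36 36 36 36.  K' ⊕ opad = 5f c9 5c 5c 5c 5c.
Inner input = (K'⊕ipad) ∥ m = 35 a3 36 36 36 36 ∥ 72 76.
Inner hash: sum = 53+163+54+54+54+54+114+118 = 664 → 02 98.
Outer input = (K'⊕opad) ∥ inner = 5f c9 5c 5c 5c 5c ∥ 02 98.
Outer hash (tag): sum = 95+201+92+92+92+92+2+152 = 818 → 03 32.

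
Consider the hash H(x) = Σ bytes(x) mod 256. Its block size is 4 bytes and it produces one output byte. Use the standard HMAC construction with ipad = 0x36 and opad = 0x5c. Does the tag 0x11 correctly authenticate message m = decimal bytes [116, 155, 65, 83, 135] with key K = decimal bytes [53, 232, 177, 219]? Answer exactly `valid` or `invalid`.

Key decimal bytes [53, 232, 177, 219] = 35 e8 b1 db is exactly B = 4 bytes: K' = 35 e8 b1 db.
K' ⊕ ipad = 03 de 87 ed; K' ⊕ opad = 69 b4 ed 87.
Inner hash: sum = 3+222+135+237+116+155+65+83+135 = 1151; mod 256 = 127 → 7f.
Outer hash (recomputed tag): sum = 105+180+237+135+127 = 784; mod 256 = 16 → 10.
Recomputed tag = 10; claimed = 11 → mismatch.

invalid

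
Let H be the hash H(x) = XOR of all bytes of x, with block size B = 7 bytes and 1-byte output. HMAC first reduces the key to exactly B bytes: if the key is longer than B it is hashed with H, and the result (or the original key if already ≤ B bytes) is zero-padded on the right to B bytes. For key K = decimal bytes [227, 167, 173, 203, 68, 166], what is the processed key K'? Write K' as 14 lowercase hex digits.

e3a7adcb44a600

Key decimal bytes [227, 167, 173, 203, 68, 166] = e3 a7 ad cb 44 a6 is 6 bytes ≤ B = 7; zero-pad to 7 bytes: K' = e3 a7 ad cb 44 a6 00.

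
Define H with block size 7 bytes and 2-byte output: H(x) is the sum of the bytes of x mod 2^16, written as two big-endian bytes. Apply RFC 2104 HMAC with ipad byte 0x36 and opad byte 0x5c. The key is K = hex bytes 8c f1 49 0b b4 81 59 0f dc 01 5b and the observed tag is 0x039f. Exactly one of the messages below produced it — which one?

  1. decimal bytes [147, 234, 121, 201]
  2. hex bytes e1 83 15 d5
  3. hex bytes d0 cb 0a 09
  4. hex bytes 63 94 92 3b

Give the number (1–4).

3

Key hex bytes 8c f1 49 0b b4 81 59 0f dc 01 5b is 11 bytes > B = 7, so hash it first: H(key) = 04 a6, then zero-pad to 7 bytes: K' = 04 a6 00 00 00 00 00.
K' ⊕ ipad = 32 90 36 36 36 36 36; K' ⊕ opad = 58 fa 5c 5c 5c 5c 5c.
m1: inner = H(32 90 36 36 36 36 36 93 ea 79 c9) = 04 8f; tag = H(58 fa 5c 5c 5c 5c 5c 04 8f) = 03b1
m2: inner = H(32 90 36 36 36 36 36 e1 83 15 d5) = 04 1e; tag = H(58 fa 5c 5c 5c 5c 5c 04 1e) = 0340
m3: inner = H(32 90 36 36 36 36 36 d0 cb 0a 09) = 03 7e; tag = H(58 fa 5c 5c 5c 5c 5c 03 7e) = 039f ← matches
m4: inner = H(32 90 36 36 36 36 36 63 94 92 3b) = 03 94; tag = H(58 fa 5c 5c 5c 5c 5c 03 94) = 03b5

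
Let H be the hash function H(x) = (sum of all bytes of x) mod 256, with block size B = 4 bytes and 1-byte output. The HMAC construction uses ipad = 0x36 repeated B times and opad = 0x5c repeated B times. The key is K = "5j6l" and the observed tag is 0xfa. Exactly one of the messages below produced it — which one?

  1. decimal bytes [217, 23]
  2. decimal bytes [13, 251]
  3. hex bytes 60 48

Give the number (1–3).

2

Key "5j6l" = 35 6a 36 6c is exactly B = 4 bytes: K' = 35 6a 36 6c.
K' ⊕ ipad = 03 5c 00 5a; K' ⊕ opad = 69 36 6a 30.
m1: inner = H(03 5c 00 5a d9 17) = a9; tag = H(69 36 6a 30 a9) = e2
m2: inner = H(03 5c 00 5a 0d fb) = c1; tag = H(69 36 6a 30 c1) = fa ← matches
m3: inner = H(03 5c 00 5a 60 48) = 61; tag = H(69 36 6a 30 61) = 9a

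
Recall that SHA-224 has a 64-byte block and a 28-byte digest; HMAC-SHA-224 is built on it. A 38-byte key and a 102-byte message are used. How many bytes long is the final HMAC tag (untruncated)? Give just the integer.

The tag is one SHA-224 digest: 28 bytes.

28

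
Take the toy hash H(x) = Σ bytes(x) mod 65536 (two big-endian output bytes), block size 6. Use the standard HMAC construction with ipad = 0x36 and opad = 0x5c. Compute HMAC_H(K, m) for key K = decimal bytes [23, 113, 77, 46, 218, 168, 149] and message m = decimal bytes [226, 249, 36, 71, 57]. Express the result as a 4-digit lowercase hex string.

02d0

Key decimal bytes [23, 113, 77, 46, 218, 168, 149] = 17 71 4d 2e da a8 95 is 7 bytes > B = 6, so hash it first: H(key) = 03 1a, then zero-pad to 6 bytes: K' = 03 1a 00 00 00 00.
K' ⊕ ipad = 35 2c 36 36 36 36.  K' ⊕ opad = 5f 46 5c 5c 5c 5c.
Inner input = (K'⊕ipad) ∥ m = 35 2c 36 36 36 36 ∥ e2 f9 24 47 39.
Inner hash: sum = 53+44+54+54+54+54+226+249+36+71+57 = 952 → 03 b8.
Outer input = (K'⊕opad) ∥ inner = 5f 46 5c 5c 5c 5c ∥ 03 b8.
Outer hash (tag): sum = 95+70+92+92+92+92+3+184 = 720 → 02 d0.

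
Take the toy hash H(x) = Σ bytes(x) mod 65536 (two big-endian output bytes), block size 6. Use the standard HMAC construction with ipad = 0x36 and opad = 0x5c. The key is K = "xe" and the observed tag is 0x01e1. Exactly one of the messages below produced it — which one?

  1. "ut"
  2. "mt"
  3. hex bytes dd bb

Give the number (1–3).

3

Key "xe" = 78 65 is 2 bytes ≤ B = 6; zero-pad to 6 bytes: K' = 78 65 00 00 00 00.
K' ⊕ ipad = 4e 53 36 36 36 36; K' ⊕ opad = 24 39 5c 5c 5c 5c.
m1: inner = H(4e 53 36 36 36 36 75 74) = 02 62; tag = H(24 39 5c 5c 5c 5c 02 62) = 0231
m2: inner = H(4e 53 36 36 36 36 6d 74) = 02 5a; tag = H(24 39 5c 5c 5c 5c 02 5a) = 0229
m3: inner = H(4e 53 36 36 36 36 dd bb) = 03 11; tag = H(24 39 5c 5c 5c 5c 03 11) = 01e1 ← matches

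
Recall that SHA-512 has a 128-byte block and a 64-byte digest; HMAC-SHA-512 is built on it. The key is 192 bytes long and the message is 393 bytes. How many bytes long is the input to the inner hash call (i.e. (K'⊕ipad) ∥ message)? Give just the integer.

Key is 192 > 128 bytes, so it is hashed to 64 bytes then zero-padded to 128: |K'| = 128.
Inner input = (K'⊕ipad) ∥ m → 128 + 393 = 521 bytes.

521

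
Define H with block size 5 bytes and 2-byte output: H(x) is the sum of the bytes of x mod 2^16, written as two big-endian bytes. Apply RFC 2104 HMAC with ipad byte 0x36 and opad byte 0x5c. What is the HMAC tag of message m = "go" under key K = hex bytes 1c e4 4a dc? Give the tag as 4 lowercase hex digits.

025b

Key hex bytes 1c e4 4a dc is 4 bytes ≤ B = 5; zero-pad to 5 bytes: K' = 1c e4 4a dc 00.
K' ⊕ ipad = 2a d2 7c ea 36.  K' ⊕ opad = 40 b8 16 80 5c.
Inner input = (K'⊕ipad) ∥ m = 2a d2 7c ea 36 ∥ 67 6f.
Inner hash: sum = 42+210+124+234+54+103+111 = 878 → 03 6e.
Outer input = (K'⊕opad) ∥ inner = 40 b8 16 80 5c ∥ 03 6e.
Outer hash (tag): sum = 64+184+22+128+92+3+110 = 603 → 02 5b.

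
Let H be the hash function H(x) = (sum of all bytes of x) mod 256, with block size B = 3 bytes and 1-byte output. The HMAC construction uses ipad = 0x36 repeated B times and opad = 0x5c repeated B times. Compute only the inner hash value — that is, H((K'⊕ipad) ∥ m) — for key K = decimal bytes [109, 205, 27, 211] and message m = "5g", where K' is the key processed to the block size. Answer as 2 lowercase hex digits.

Key decimal bytes [109, 205, 27, 211] = 6d cd 1b d3 is 4 bytes > B = 3, so hash it first: H(key) = 28, then zero-pad to 3 bytes: K' = 28 00 00.
K' ⊕ ipad = 1e 36 36.
Inner input = 1e 36 36 ∥ 35 67.
Inner hash: sum = 30+54+54+53+103 = 294; mod 256 = 38 → 26.

26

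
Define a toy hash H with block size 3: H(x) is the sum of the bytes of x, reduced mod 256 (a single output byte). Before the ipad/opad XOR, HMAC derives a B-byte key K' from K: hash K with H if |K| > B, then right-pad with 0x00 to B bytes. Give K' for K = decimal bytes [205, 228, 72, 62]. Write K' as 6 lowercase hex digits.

|K| = 4 > B = 3, so first hash the key.
H(K): sum = 205+228+72+62 = 567; mod 256 = 55 → 37.
Zero-pad H(K) = 37 to 3 bytes: K' = 37 00 00.

370000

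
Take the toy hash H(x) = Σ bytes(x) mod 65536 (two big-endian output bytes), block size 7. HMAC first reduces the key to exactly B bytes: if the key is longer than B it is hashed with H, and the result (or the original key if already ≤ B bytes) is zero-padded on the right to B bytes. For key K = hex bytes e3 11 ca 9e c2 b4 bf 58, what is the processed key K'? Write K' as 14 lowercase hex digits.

|K| = 8 > B = 7, so first hash the key.
H(K): sum = 227+17+202+158+194+180+191+88 = 1257 → 04 e9.
Zero-pad H(K) = 04 e9 to 7 bytes: K' = 04 e9 00 00 00 00 00.

04e90000000000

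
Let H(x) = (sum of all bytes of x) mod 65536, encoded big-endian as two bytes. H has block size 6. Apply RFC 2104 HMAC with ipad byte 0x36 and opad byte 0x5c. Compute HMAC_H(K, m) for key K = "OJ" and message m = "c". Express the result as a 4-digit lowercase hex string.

01cb

Key "OJ" = 4f 4a is 2 bytes ≤ B = 6; zero-pad to 6 bytes: K' = 4f 4a 00 00 00 00.
K' ⊕ ipad = 79 7c 36 36 36 36.  K' ⊕ opad = 13 16 5c 5c 5c 5c.
Inner input = (K'⊕ipad) ∥ m = 79 7c 36 36 36 36 ∥ 63.
Inner hash: sum = 121+124+54+54+54+54+99 = 560 → 02 30.
Outer input = (K'⊕opad) ∥ inner = 13 16 5c 5c 5c 5c ∥ 02 30.
Outer hash (tag): sum = 19+22+92+92+92+92+2+48 = 459 → 01 cb.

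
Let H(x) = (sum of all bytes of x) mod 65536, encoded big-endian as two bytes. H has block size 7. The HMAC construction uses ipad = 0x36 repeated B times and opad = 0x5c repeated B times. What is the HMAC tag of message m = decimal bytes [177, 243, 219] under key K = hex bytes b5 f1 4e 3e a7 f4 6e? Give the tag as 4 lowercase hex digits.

Key hex bytes b5 f1 4e 3e a7 f4 6e is exactly B = 7 bytes: K' = b5 f1 4e 3e a7 f4 6e.
K' ⊕ ipad = 83 c7 78 08 91 c2 58.  K' ⊕ opad = e9 ad 12 62 fb a8 32.
Inner input = (K'⊕ipad) ∥ m = 83 c7 78 08 91 c2 58 ∥ b1 f3 db.
Inner hash: sum = 131+199+120+8+145+194+88+177+243+219 = 1524 → 05 f4.
Outer input = (K'⊕opad) ∥ inner = e9 ad 12 62 fb a8 32 ∥ 05 f4.
Outer hash (tag): sum = 233+173+18+98+251+168+50+5+244 = 1240 → 04 d8.

04d8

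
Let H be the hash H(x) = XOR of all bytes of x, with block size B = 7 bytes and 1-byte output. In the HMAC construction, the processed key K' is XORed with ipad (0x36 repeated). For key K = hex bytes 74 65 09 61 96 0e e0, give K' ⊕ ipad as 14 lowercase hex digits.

Key hex bytes 74 65 09 61 96 0e e0 is exactly B = 7 bytes: K' = 74 65 09 61 96 0e e0.
XOR each byte with 0x36: 74⊕36=42, 65⊕36=53, 09⊕36=3f, 61⊕36=57, 96⊕36=a0, 0e⊕36=38, e0⊕36=d6.

42533f57a038d6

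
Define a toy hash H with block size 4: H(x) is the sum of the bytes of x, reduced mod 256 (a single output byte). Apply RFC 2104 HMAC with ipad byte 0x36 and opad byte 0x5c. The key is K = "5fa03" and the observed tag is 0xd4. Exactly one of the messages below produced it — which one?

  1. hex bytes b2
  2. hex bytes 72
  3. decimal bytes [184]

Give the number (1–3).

1

Key "5fa03" = 35 66 61 30 33 is 5 bytes > B = 4, so hash it first: H(key) = 5f, then zero-pad to 4 bytes: K' = 5f 00 00 00.
K' ⊕ ipad = 69 36 36 36; K' ⊕ opad = 03 5c 5c 5c.
m1: inner = H(69 36 36 36 b2) = bd; tag = H(03 5c 5c 5c bd) = d4 ← matches
m2: inner = H(69 36 36 36 72) = 7d; tag = H(03 5c 5c 5c 7d) = 94
m3: inner = H(69 36 36 36 b8) = c3; tag = H(03 5c 5c 5c c3) = da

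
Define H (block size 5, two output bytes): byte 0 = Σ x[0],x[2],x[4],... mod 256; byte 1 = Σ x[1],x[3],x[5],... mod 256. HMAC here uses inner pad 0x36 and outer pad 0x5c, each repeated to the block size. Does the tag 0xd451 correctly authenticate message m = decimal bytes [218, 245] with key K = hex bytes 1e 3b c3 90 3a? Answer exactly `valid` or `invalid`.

valid

Key hex bytes 1e 3b c3 90 3a is exactly B = 5 bytes: K' = 1e 3b c3 90 3a.
K' ⊕ ipad = 28 0d f5 a6 0c; K' ⊕ opad = 42 67 9f cc 66.
Inner hash: even-index sum = 542 mod 256 = 30; odd-index sum = 397 mod 256 = 141 → 1e 8d.
Outer hash (recomputed tag): even-index sum = 468 mod 256 = 212; odd-index sum = 337 mod 256 = 81 → d4 51.
Recomputed tag = d451; claimed = d451 → match.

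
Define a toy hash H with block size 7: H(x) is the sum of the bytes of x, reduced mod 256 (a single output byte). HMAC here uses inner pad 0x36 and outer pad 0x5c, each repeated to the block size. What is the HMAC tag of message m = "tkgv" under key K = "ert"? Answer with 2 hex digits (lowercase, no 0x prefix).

Key "ert" = 65 72 74 is 3 bytes ≤ B = 7; zero-pad to 7 bytes: K' = 65 72 74 00 00 00 00.
K' ⊕ ipad = 53 44 42 36 36 36 36.  K' ⊕ opad = 39 2e 28 5c 5c 5c 5c.
Inner input = (K'⊕ipad) ∥ m = 53 44 42 36 36 36 36 ∥ 74 6b 67 76.
Inner hash: sum = 83+68+66+54+54+54+54+116+107+103+118 = 877; mod 256 = 109 → 6d.
Outer input = (K'⊕opad) ∥ inner = 39 2e 28 5c 5c 5c 5c ∥ 6d.
Outer hash (tag): sum = 57+46+40+92+92+92+92+109 = 620; mod 256 = 108 → 6c.

6c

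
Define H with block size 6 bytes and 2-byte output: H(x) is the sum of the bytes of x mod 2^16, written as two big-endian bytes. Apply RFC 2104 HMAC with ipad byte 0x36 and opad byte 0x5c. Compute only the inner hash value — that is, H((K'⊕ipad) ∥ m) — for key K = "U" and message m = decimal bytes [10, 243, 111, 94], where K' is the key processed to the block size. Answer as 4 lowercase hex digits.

Key "U" = 55 is 1 byte ≤ B = 6; zero-pad to 6 bytes: K' = 55 00 00 00 00 00.
K' ⊕ ipad = 63 36 36 36 36 36.
Inner input = 63 36 36 36 36 36 ∥ 0a f3 6f 5e.
Inner hash: sum = 99+54+54+54+54+54+10+243+111+94 = 827 → 03 3b.

033b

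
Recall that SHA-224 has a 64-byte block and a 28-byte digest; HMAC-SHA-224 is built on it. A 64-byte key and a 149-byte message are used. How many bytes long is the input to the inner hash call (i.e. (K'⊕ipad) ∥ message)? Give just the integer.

213

Key is 64 ≤ 64 bytes, zero-padded: |K'| = 64.
Inner input = (K'⊕ipad) ∥ m → 64 + 149 = 213 bytes.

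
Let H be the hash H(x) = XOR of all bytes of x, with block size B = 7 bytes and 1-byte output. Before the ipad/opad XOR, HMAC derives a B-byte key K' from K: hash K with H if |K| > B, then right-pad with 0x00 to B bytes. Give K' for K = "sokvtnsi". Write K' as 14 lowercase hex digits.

|K| = 8 > B = 7, so first hash the key.
H(K): XOR 73⊕6f⊕6b⊕76⊕74⊕6e⊕73⊕69 = 01.
Zero-pad H(K) = 01 to 7 bytes: K' = 01 00 00 00 00 00 00.

01000000000000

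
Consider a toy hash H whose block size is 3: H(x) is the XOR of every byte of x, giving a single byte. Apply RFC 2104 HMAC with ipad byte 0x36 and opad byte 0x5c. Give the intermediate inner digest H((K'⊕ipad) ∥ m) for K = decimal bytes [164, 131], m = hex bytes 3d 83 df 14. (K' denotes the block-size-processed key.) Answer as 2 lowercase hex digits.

Key decimal bytes [164, 131] = a4 83 is 2 bytes ≤ B = 3; zero-pad to 3 bytes: K' = a4 83 00.
K' ⊕ ipad = 92 b5 36.
Inner input = 92 b5 36 ∥ 3d 83 df 14.
Inner hash: XOR 92⊕b5⊕36⊕3d⊕83⊕df⊕14 = 64.

64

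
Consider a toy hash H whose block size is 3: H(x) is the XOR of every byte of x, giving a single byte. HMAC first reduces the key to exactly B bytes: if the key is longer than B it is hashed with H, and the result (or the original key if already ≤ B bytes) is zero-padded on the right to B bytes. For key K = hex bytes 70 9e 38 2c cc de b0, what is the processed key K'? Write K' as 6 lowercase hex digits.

|K| = 7 > B = 3, so first hash the key.
H(K): XOR 70⊕9e⊕38⊕2c⊕cc⊕de⊕b0 = 58.
Zero-pad H(K) = 58 to 3 bytes: K' = 58 00 00.

580000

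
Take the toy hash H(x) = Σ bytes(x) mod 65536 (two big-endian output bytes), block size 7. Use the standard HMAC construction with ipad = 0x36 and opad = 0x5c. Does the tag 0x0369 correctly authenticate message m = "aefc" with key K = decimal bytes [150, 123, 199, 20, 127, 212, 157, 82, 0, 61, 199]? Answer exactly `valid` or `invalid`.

valid

Key decimal bytes [150, 123, 199, 20, 127, 212, 157, 82, 0, 61, 199] = 96 7b c7 14 7f d4 9d 52 00 3d c7 is 11 bytes > B = 7, so hash it first: H(key) = 05 32, then zero-pad to 7 bytes: K' = 05 32 00 00 00 00 00.
K' ⊕ ipad = 33 04 36 36 36 36 36; K' ⊕ opad = 59 6e 5c 5c 5c 5c 5c.
Inner hash: sum = 51+4+54+54+54+54+54+97+101+102+99 = 724 → 02 d4.
Outer hash (recomputed tag): sum = 89+110+92+92+92+92+92+2+212 = 873 → 03 69.
Recomputed tag = 0369; claimed = 0369 → match.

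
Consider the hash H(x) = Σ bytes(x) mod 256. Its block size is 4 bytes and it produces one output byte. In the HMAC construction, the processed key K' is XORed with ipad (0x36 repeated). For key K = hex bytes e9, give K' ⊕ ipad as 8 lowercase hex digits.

Key hex bytes e9 is 1 byte ≤ B = 4; zero-pad to 4 bytes: K' = e9 00 00 00.
XOR each byte with 0x36: e9⊕36=df, 00⊕36=36, 00⊕36=36, 00⊕36=36.

df363636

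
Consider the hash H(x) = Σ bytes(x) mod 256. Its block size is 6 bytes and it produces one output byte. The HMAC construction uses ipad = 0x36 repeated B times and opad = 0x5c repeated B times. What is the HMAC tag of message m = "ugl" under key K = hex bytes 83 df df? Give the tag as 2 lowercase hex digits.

Key hex bytes 83 df df is 3 bytes ≤ B = 6; zero-pad to 6 bytes: K' = 83 df df 00 00 00.
K' ⊕ ipad = b5 e9 e9 36 36 36.  K' ⊕ opad = df 83 83 5c 5c 5c.
Inner input = (K'⊕ipad) ∥ m = b5 e9 e9 36 36 36 ∥ 75 67 6c.
Inner hash: sum = 181+233+233+54+54+54+117+103+108 = 1137; mod 256 = 113 → 71.
Outer input = (K'⊕opad) ∥ inner = df 83 83 5c 5c 5c ∥ 71.
Outer hash (tag): sum = 223+131+131+92+92+92+113 = 874; mod 256 = 106 → 6a.

6a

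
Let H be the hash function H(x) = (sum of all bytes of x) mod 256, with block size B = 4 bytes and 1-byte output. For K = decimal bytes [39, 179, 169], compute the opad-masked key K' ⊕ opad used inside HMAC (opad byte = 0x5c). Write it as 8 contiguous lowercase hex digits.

Key decimal bytes [39, 179, 169] = 27 b3 a9 is 3 bytes ≤ B = 4; zero-pad to 4 bytes: K' = 27 b3 a9 00.
XOR each byte with 0x5c: 27⊕5c=7b, b3⊕5c=ef, a9⊕5c=f5, 00⊕5c=5c.

7beff55c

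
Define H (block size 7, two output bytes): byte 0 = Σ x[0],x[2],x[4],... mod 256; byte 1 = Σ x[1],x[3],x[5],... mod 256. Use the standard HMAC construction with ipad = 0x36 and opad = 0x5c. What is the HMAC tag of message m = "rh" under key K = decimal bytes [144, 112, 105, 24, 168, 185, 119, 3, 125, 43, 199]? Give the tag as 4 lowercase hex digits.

Key decimal bytes [144, 112, 105, 24, 168, 185, 119, 3, 125, 43, 199] = 90 70 69 18 a8 b9 77 03 7d 2b c7 is 11 bytes > B = 7, so hash it first: H(key) = 5c 6f, then zero-pad to 7 bytes: K' = 5c 6f 00 00 00 00 00.
K' ⊕ ipad = 6a 59 36 36 36 36 36.  K' ⊕ opad = 00 33 5c 5c 5c 5c 5c.
Inner input = (K'⊕ipad) ∥ m = 6a 59 36 36 36 36 36 ∥ 72 68.
Inner hash: even-index sum = 372 mod 256 = 116; odd-index sum = 311 mod 256 = 55 → 74 37.
Outer input = (K'⊕opad) ∥ inner = 00 33 5c 5c 5c 5c 5c ∥ 74 37.
Outer hash (tag): even-index sum = 331 mod 256 = 75; odd-index sum = 351 mod 256 = 95 → 4b 5f.

4b5f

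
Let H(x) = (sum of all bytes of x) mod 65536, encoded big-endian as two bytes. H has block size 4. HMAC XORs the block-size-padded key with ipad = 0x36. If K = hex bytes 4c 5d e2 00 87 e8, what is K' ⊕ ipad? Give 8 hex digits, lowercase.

Key hex bytes 4c 5d e2 00 87 e8 is 6 bytes > B = 4, so hash it first: H(key) = 02 fa, then zero-pad to 4 bytes: K' = 02 fa 00 00.
XOR each byte with 0x36: 02⊕36=34, fa⊕36=cc, 00⊕36=36, 00⊕36=36.

34cc3636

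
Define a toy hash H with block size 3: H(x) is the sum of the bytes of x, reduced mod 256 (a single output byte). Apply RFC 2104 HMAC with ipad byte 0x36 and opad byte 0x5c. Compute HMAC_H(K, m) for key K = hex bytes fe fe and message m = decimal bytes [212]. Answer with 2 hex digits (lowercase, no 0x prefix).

Key hex bytes fe fe is 2 bytes ≤ B = 3; zero-pad to 3 bytes: K' = fe fe 00.
K' ⊕ ipad = c8 c8 36.  K' ⊕ opad = a2 a2 5c.
Inner input = (K'⊕ipad) ∥ m = c8 c8 36 ∥ d4.
Inner hash: sum = 200+200+54+212 = 666; mod 256 = 154 → 9a.
Outer input = (K'⊕opad) ∥ inner = a2 a2 5c ∥ 9a.
Outer hash (tag): sum = 162+162+92+154 = 570; mod 256 = 58 → 3a.

3a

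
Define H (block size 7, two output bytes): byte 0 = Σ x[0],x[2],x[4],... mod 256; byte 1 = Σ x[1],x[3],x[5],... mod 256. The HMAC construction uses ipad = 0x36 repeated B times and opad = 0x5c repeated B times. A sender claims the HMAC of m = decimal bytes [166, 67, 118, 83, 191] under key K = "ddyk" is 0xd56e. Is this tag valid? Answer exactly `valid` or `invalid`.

Key "ddyk" = 64 64 79 6b is 4 bytes ≤ B = 7; zero-pad to 7 bytes: K' = 64 64 79 6b 00 00 00.
K' ⊕ ipad = 52 52 4f 5d 36 36 36; K' ⊕ opad = 38 38 25 37 5c 5c 5c.
Inner hash: even-index sum = 419 mod 256 = 163; odd-index sum = 704 mod 256 = 192 → a3 c0.
Outer hash (recomputed tag): even-index sum = 469 mod 256 = 213; odd-index sum = 366 mod 256 = 110 → d5 6e.
Recomputed tag = d56e; claimed = d56e → match.

valid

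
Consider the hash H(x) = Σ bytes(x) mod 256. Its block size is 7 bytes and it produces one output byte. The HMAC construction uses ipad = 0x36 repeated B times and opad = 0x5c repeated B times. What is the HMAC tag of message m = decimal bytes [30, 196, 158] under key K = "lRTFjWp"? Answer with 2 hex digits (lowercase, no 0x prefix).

e0

Key "lRTFjWp" = 6c 52 54 46 6a 57 70 is exactly B = 7 bytes: K' = 6c 52 54 46 6a 57 70.
K' ⊕ ipad = 5a 64 62 70 5c 61 46.  K' ⊕ opad = 30 0e 08 1a 36 0b 2c.
Inner input = (K'⊕ipad) ∥ m = 5a 64 62 70 5c 61 46 ∥ 1e c4 9e.
Inner hash: sum = 90+100+98+112+92+97+70+30+196+158 = 1043; mod 256 = 19 → 13.
Outer input = (K'⊕opad) ∥ inner = 30 0e 08 1a 36 0b 2c ∥ 13.
Outer hash (tag): sum = 48+14+8+26+54+11+44+19 = 224 → e0.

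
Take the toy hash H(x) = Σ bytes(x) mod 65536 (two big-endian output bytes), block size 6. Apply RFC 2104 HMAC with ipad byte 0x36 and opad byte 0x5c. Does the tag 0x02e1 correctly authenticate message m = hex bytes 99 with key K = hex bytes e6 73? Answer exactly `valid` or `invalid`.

Key hex bytes e6 73 is 2 bytes ≤ B = 6; zero-pad to 6 bytes: K' = e6 73 00 00 00 00.
K' ⊕ ipad = d0 45 36 36 36 36; K' ⊕ opad = ba 2f 5c 5c 5c 5c.
Inner hash: sum = 208+69+54+54+54+54+153 = 646 → 02 86.
Outer hash (recomputed tag): sum = 186+47+92+92+92+92+2+134 = 737 → 02 e1.
Recomputed tag = 02e1; claimed = 02e1 → match.

valid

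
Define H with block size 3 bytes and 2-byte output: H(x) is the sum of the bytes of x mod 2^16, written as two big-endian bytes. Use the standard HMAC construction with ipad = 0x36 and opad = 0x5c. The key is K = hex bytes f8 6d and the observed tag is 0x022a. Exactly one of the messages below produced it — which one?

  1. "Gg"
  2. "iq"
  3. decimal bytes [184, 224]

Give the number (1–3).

3

Key hex bytes f8 6d is 2 bytes ≤ B = 3; zero-pad to 3 bytes: K' = f8 6d 00.
K' ⊕ ipad = ce 5b 36; K' ⊕ opad = a4 31 5c.
m1: inner = H(ce 5b 36 47 67) = 02 0d; tag = H(a4 31 5c 02 0d) = 0140
m2: inner = H(ce 5b 36 69 71) = 02 39; tag = H(a4 31 5c 02 39) = 016c
m3: inner = H(ce 5b 36 b8 e0) = 02 f7; tag = H(a4 31 5c 02 f7) = 022a ← matches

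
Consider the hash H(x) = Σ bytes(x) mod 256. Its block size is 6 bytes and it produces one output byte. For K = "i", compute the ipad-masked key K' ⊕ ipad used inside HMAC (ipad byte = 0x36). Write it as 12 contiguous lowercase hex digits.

5f3636363636

Key "i" = 69 is 1 byte ≤ B = 6; zero-pad to 6 bytes: K' = 69 00 00 00 00 00.
XOR each byte with 0x36: 69⊕36=5f, 00⊕36=36, 00⊕36=36, 00⊕36=36, 00⊕36=36, 00⊕36=36.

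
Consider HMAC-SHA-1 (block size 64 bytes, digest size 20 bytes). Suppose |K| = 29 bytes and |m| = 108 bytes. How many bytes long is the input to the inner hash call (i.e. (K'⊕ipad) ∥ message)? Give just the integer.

172

Key is 29 ≤ 64 bytes, zero-padded: |K'| = 64.
Inner input = (K'⊕ipad) ∥ m → 64 + 108 = 172 bytes.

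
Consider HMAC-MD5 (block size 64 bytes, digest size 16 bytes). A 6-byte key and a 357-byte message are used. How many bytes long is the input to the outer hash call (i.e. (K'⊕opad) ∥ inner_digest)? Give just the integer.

80

Key is 6 ≤ 64 bytes, zero-padded: |K'| = 64.
Outer input = (K'⊕opad) ∥ H(inner) → 64 + 16 = 80 bytes.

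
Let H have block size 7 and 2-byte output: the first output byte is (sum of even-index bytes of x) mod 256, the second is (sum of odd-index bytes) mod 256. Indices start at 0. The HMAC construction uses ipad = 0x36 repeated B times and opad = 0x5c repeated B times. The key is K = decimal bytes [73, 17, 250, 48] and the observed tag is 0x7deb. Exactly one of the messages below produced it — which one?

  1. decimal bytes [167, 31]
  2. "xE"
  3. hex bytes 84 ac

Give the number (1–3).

Key decimal bytes [73, 17, 250, 48] = 49 11 fa 30 is 4 bytes ≤ B = 7; zero-pad to 7 bytes: K' = 49 11 fa 30 00 00 00.
K' ⊕ ipad = 7f 27 cc 06 36 36 36; K' ⊕ opad = 15 4d a6 6c 5c 5c 5c.
m1: inner = H(7f 27 cc 06 36 36 36 a7 1f) = d6 0a; tag = H(15 4d a6 6c 5c 5c 5c d6 0a) = 7deb ← matches
m2: inner = H(7f 27 cc 06 36 36 36 78 45) = fc db; tag = H(15 4d a6 6c 5c 5c 5c fc db) = 4e11
m3: inner = H(7f 27 cc 06 36 36 36 84 ac) = 63 e7; tag = H(15 4d a6 6c 5c 5c 5c 63 e7) = 5a78

1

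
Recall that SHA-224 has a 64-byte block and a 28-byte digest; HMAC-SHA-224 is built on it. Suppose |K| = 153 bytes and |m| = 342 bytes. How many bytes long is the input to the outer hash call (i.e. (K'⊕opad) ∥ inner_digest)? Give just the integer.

92

Key is 153 > 64 bytes, so it is hashed to 28 bytes then zero-padded to 64: |K'| = 64.
Outer input = (K'⊕opad) ∥ H(inner) → 64 + 28 = 92 bytes.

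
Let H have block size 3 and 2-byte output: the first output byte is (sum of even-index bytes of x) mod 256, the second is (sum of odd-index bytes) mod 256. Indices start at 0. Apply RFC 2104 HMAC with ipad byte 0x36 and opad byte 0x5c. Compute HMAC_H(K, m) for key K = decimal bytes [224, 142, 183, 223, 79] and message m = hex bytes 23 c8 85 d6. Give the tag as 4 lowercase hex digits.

19d5

Key decimal bytes [224, 142, 183, 223, 79] = e0 8e b7 df 4f is 5 bytes > B = 3, so hash it first: H(key) = e6 6d, then zero-pad to 3 bytes: K' = e6 6d 00.
K' ⊕ ipad = d0 5b 36.  K' ⊕ opad = ba 31 5c.
Inner input = (K'⊕ipad) ∥ m = d0 5b 36 ∥ 23 c8 85 d6.
Inner hash: even-index sum = 676 mod 256 = 164; odd-index sum = 259 mod 256 = 3 → a4 03.
Outer input = (K'⊕opad) ∥ inner = ba 31 5c ∥ a4 03.
Outer hash (tag): even-index sum = 281 mod 256 = 25; odd-index sum = 213 mod 256 = 213 → 19 d5.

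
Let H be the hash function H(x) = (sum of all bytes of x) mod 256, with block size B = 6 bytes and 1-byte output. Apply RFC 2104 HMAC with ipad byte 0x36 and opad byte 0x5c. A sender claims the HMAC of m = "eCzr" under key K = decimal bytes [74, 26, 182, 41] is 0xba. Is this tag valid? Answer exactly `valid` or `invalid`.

valid

Key decimal bytes [74, 26, 182, 41] = 4a 1a b6 29 is 4 bytes ≤ B = 6; zero-pad to 6 bytes: K' = 4a 1a b6 29 00 00.
K' ⊕ ipad = 7c 2c 80 1f 36 36; K' ⊕ opad = 16 46 ea 75 5c 5c.
Inner hash: sum = 124+44+128+31+54+54+101+67+122+114 = 839; mod 256 = 71 → 47.
Outer hash (recomputed tag): sum = 22+70+234+117+92+92+71 = 698; mod 256 = 186 → ba.
Recomputed tag = ba; claimed = ba → match.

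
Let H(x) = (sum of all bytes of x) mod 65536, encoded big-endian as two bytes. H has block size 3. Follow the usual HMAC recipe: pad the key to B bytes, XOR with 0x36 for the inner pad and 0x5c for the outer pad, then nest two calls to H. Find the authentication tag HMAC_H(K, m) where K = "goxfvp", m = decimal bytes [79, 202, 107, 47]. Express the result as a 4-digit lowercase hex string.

024b

Key "goxfvp" = 67 6f 78 66 76 70 is 6 bytes > B = 3, so hash it first: H(key) = 02 9a, then zero-pad to 3 bytes: K' = 02 9a 00.
K' ⊕ ipad = 34 ac 36.  K' ⊕ opad = 5e c6 5c.
Inner input = (K'⊕ipad) ∥ m = 34 ac 36 ∥ 4f ca 6b 2f.
Inner hash: sum = 52+172+54+79+202+107+47 = 713 → 02 c9.
Outer input = (K'⊕opad) ∥ inner = 5e c6 5c ∥ 02 c9.
Outer hash (tag): sum = 94+198+92+2+201 = 587 → 02 4b.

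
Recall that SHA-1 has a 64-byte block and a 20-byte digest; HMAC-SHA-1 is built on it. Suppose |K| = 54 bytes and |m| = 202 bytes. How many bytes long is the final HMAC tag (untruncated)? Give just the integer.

The tag is one SHA-1 digest: 20 bytes.

20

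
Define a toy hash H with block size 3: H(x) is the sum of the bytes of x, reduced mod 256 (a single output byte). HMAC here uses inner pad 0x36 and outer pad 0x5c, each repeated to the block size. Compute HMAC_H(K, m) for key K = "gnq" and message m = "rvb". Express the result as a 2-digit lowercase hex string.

Key "gnq" = 67 6e 71 is exactly B = 3 bytes: K' = 67 6e 71.
K' ⊕ ipad = 51 58 47.  K' ⊕ opad = 3b 32 2d.
Inner input = (K'⊕ipad) ∥ m = 51 58 47 ∥ 72 76 62.
Inner hash: sum = 81+88+71+114+118+98 = 570; mod 256 = 58 → 3a.
Outer input = (K'⊕opad) ∥ inner = 3b 32 2d ∥ 3a.
Outer hash (tag): sum = 59+50+45+58 = 212 → d4.

d4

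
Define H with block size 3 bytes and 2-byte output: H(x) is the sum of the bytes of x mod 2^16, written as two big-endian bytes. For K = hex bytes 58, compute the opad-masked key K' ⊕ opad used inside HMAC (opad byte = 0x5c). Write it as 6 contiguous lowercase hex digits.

Key hex bytes 58 is 1 byte ≤ B = 3; zero-pad to 3 bytes: K' = 58 00 00.
XOR each byte with 0x5c: 58⊕5c=04, 00⊕5c=5c, 00⊕5c=5c.

045c5c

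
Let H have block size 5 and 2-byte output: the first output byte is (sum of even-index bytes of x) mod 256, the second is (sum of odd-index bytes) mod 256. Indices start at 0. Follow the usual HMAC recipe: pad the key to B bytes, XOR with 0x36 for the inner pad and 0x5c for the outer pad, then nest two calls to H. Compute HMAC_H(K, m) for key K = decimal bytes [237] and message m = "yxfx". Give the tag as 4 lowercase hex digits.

Key decimal bytes [237] = ed is 1 byte ≤ B = 5; zero-pad to 5 bytes: K' = ed 00 00 00 00.
K' ⊕ ipad = db 36 36 36 36.  K' ⊕ opad = b1 5c 5c 5c 5c.
Inner input = (K'⊕ipad) ∥ m = db 36 36 36 36 ∥ 79 78 66 78.
Inner hash: even-index sum = 567 mod 256 = 55; odd-index sum = 331 mod 256 = 75 → 37 4b.
Outer input = (K'⊕opad) ∥ inner = b1 5c 5c 5c 5c ∥ 37 4b.
Outer hash (tag): even-index sum = 436 mod 256 = 180; odd-index sum = 239 mod 256 = 239 → b4 ef.

b4ef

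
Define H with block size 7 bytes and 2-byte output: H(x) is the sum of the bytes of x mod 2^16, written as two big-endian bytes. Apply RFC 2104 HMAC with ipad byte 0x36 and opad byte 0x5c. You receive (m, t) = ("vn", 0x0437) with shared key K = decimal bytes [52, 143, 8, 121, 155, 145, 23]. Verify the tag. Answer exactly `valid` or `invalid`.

valid

Key decimal bytes [52, 143, 8, 121, 155, 145, 23] = 34 8f 08 79 9b 91 17 is exactly B = 7 bytes: K' = 34 8f 08 79 9b 91 17.
K' ⊕ ipad = 02 b9 3e 4f ad a7 21; K' ⊕ opad = 68 d3 54 25 c7 cd 4b.
Inner hash: sum = 2+185+62+79+173+167+33+118+110 = 929 → 03 a1.
Outer hash (recomputed tag): sum = 104+211+84+37+199+205+75+3+161 = 1079 → 04 37.
Recomputed tag = 0437; claimed = 0437 → match.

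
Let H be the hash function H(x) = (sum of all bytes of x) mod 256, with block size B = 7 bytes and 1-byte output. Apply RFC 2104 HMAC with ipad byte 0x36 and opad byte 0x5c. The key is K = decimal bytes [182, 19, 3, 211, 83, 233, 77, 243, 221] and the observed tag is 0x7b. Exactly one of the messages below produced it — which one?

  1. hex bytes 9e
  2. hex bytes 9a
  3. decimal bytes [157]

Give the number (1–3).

3

Key decimal bytes [182, 19, 3, 211, 83, 233, 77, 243, 221] = b6 13 03 d3 53 e9 4d f3 dd is 9 bytes > B = 7, so hash it first: H(key) = f8, then zero-pad to 7 bytes: K' = f8 00 00 00 00 00 00.
K' ⊕ ipad = ce 36 36 36 36 36 36; K' ⊕ opad = a4 5c 5c 5c 5c 5c 5c.
m1: inner = H(ce 36 36 36 36 36 36 9e) = b0; tag = H(a4 5c 5c 5c 5c 5c 5c b0) = 7c
m2: inner = H(ce 36 36 36 36 36 36 9a) = ac; tag = H(a4 5c 5c 5c 5c 5c 5c ac) = 78
m3: inner = H(ce 36 36 36 36 36 36 9d) = af; tag = H(a4 5c 5c 5c 5c 5c 5c af) = 7b ← matches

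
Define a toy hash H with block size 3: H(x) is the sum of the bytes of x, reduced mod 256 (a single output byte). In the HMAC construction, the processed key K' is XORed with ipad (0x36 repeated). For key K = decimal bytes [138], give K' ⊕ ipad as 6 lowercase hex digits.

Key decimal bytes [138] = 8a is 1 byte ≤ B = 3; zero-pad to 3 bytes: K' = 8a 00 00.
XOR each byte with 0x36: 8a⊕36=bc, 00⊕36=36, 00⊕36=36.

bc3636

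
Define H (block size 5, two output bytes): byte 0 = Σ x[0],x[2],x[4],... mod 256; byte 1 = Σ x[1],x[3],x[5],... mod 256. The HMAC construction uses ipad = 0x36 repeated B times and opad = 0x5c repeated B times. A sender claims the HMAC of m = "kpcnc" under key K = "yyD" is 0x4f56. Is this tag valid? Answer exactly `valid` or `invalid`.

valid

Key "yyD" = 79 79 44 is 3 bytes ≤ B = 5; zero-pad to 5 bytes: K' = 79 79 44 00 00.
K' ⊕ ipad = 4f 4f 72 36 36; K' ⊕ opad = 25 25 18 5c 5c.
Inner hash: even-index sum = 469 mod 256 = 213; odd-index sum = 438 mod 256 = 182 → d5 b6.
Outer hash (recomputed tag): even-index sum = 335 mod 256 = 79; odd-index sum = 342 mod 256 = 86 → 4f 56.
Recomputed tag = 4f56; claimed = 4f56 → match.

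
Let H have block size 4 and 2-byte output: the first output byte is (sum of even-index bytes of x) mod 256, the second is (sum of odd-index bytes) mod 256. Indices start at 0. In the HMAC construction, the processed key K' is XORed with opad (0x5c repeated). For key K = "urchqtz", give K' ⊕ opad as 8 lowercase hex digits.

9f125c5c

Key "urchqtz" = 75 72 63 68 71 74 7a is 7 bytes > B = 4, so hash it first: H(key) = c3 4e, then zero-pad to 4 bytes: K' = c3 4e 00 00.
XOR each byte with 0x5c: c3⊕5c=9f, 4e⊕5c=12, 00⊕5c=5c, 00⊕5c=5c.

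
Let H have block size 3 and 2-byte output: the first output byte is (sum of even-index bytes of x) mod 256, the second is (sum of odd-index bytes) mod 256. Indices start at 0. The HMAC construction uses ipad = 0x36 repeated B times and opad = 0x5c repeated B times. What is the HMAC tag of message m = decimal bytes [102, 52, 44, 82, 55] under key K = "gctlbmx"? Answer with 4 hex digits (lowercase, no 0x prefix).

Key "gctlbmx" = 67 63 74 6c 62 6d 78 is 7 bytes > B = 3, so hash it first: H(key) = b5 3c, then zero-pad to 3 bytes: K' = b5 3c 00.
K' ⊕ ipad = 83 0a 36.  K' ⊕ opad = e9 60 5c.
Inner input = (K'⊕ipad) ∥ m = 83 0a 36 ∥ 66 34 2c 52 37.
Inner hash: even-index sum = 319 mod 256 = 63; odd-index sum = 211 mod 256 = 211 → 3f d3.
Outer input = (K'⊕opad) ∥ inner = e9 60 5c ∥ 3f d3.
Outer hash (tag): even-index sum = 536 mod 256 = 24; odd-index sum = 159 mod 256 = 159 → 18 9f.

189f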